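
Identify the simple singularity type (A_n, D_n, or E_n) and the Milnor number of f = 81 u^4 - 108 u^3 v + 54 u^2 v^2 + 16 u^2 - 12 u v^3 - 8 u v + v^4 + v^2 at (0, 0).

The Hessian of f at 0 is [[32, -8], [-8, 2]] with rank 1, so corank 1. A Groebner basis of the Jacobian ideal J(f) in C{u,v} is {v^3, u - v/4}; counting standard monomials gives mu = 3. Corank 1: A-series; mu = 3 gives A_3.

Type A3, Milnor number mu = 3.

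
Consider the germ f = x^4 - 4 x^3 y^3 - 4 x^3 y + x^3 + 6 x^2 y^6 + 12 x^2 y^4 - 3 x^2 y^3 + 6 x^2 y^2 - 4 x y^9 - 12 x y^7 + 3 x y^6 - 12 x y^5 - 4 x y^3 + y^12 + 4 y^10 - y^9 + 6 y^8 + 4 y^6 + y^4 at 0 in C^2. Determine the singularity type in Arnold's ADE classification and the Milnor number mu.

Type E_6, Milnor number mu = 6.

The Hessian of f at 0 has rank 0. Corank 2; j^3 = x^3 is a perfect cube, so E-series; the 4-jet and mu = 6 give E_6.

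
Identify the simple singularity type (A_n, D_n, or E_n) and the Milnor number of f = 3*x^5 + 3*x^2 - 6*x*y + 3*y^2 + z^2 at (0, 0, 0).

The Hessian of f at 0 has rank 2. Corank 1: A-series; mu = 4 gives A_4.

Type A_4, Milnor number mu = 4.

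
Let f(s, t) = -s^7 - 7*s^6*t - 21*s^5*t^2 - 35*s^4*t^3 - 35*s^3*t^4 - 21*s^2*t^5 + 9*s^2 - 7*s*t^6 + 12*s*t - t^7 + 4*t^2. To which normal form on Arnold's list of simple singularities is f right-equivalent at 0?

A_6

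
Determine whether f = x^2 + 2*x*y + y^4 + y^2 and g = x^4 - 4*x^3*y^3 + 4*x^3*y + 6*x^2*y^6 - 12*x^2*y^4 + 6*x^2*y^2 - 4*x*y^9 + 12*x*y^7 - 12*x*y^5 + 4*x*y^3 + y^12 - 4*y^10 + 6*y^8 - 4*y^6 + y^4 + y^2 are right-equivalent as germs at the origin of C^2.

The Hessian of f at 0 is [[2, 2], [2, 2]] with rank 1, so corank 1. A Groebner basis of the Jacobian ideal J(f) in C{x,y} is {y^3, x + y}; counting standard monomials gives mu = 3. Corank 1: A-series; mu = 3 gives A_3. The Hessian of g at 0 is [[0, 0], [0, 2]] with rank 1, so corank 1. A Groebner basis of the Jacobian ideal J(g) in C{x,y} is {x^3, y}; counting standard monomials gives mu = 3. Corank 1: A-series; mu = 3 gives A_3. Both have type A_3, hence right-equivalent.

Yes.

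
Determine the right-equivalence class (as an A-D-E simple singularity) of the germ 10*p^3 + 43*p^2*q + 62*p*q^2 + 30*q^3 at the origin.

D_4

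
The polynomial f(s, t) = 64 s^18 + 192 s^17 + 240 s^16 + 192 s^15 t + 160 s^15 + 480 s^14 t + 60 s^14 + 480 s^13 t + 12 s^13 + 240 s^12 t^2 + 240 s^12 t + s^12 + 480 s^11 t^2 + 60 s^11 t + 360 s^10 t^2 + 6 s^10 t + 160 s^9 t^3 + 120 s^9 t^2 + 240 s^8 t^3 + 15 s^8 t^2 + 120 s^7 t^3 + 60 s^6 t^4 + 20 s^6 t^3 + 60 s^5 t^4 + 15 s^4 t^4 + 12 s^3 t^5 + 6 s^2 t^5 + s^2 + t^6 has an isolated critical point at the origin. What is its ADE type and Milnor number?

Type A_5, Milnor number mu = 5.

The Hessian of f at 0 has rank 1. Corank 1: A-series; mu = 5 gives A_5.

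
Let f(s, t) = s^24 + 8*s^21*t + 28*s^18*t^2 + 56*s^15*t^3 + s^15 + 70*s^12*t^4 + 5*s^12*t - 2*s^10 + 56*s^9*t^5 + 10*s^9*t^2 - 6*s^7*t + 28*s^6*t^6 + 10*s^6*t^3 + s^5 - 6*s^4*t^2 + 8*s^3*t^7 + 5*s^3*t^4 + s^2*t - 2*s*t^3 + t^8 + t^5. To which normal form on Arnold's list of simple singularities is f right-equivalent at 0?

D_9

The Hessian of f at 0 is [[0, 0], [0, 0]] with rank 0, so corank 2. A Groebner basis of the Jacobian ideal J(f) in C{s,t} is {s^4, s^3*t + s^2/8 - s*t^2/8, -s^3 + s^2*t^2, -s*t + t^3}; counting standard monomials gives mu = 9. Corank 2; j^3 = s^2*t has shape L^2 M (L != M), so D-series; mu = 9 gives D_9.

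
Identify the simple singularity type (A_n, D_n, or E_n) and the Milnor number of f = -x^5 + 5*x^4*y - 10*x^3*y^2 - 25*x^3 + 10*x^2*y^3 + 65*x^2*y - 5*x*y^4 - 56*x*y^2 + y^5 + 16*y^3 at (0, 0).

Type D6, Milnor number mu = 6.

The Hessian of f at 0 is [[0, 0], [0, 0]] with rank 0, so corank 2. A Groebner basis of the Jacobian ideal J(f) in C{x,y} is {625*x*y + y^4 - 500*y^2, x*y^2 - 4*y^3/5, x^2 - 9*x*y/5 + 4*y^2/5}; counting standard monomials gives mu = 6. Corank 2; j^3 = -(x - y)*(5*x - 4*y)^2 has shape L^2 M (L != M), so D-series; mu = 6 gives D_6.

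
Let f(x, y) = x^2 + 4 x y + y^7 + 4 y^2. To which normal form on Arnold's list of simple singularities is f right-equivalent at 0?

A6

The Hessian of f at 0 has rank 1. Corank 1: A-series; mu = 6 gives A_6.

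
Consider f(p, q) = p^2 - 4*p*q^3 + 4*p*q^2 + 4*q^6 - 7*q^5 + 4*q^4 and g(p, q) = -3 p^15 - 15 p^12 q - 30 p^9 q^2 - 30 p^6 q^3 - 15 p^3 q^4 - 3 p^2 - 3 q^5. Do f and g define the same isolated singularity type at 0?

The Hessian of f at 0 has rank 1. Corank 1: A-series; mu = 4 gives A_4. The Hessian of g at 0 has rank 1. Corank 1: A-series; mu = 4 gives A_4. Both have type A_4, hence right-equivalent.

Yes.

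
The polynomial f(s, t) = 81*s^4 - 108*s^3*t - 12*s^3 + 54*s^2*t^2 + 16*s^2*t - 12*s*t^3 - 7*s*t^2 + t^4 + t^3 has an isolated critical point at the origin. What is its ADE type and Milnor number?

Type D_5, Milnor number mu = 5.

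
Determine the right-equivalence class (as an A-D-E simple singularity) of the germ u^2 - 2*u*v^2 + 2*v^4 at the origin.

A_{3}

The Hessian of f at 0 is [[2, 0], [0, 0]] with rank 1, so corank 1. A Groebner basis of the Jacobian ideal J(f) in C{u,v} is {u^2, u*v, -u + v^2}; counting standard monomials gives mu = 3. Corank 1: A-series; mu = 3 gives A_3.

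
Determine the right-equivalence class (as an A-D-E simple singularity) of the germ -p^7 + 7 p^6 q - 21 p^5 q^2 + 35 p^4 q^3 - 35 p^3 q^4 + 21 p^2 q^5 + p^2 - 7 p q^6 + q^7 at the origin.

A_{6}

The Hessian of f at 0 is [[2, 0], [0, 0]] with rank 1, so corank 1. A Groebner basis of the Jacobian ideal J(f) in C{p,q} is {q^6, p}; counting standard monomials gives mu = 6. Corank 1: A-series; mu = 6 gives A_6.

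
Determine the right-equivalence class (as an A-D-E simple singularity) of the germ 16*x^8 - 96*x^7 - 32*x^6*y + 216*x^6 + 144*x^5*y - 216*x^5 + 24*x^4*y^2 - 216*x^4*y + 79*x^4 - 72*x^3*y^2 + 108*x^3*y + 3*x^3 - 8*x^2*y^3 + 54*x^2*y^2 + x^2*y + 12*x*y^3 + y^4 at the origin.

D_{5}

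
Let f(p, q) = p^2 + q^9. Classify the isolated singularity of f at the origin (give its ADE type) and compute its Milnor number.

Type A_8, Milnor number mu = 8.

The Hessian of f at 0 has rank 1. Corank 1: A-series; mu = 8 gives A_8.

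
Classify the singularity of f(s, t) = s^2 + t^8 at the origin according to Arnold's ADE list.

A_{7}

The Hessian of f at 0 is [[2, 0], [0, 0]] with rank 1, so corank 1. A Groebner basis of the Jacobian ideal J(f) in C{s,t} is {t^7, s}; counting standard monomials gives mu = 7. Corank 1: A-series; mu = 7 gives A_7.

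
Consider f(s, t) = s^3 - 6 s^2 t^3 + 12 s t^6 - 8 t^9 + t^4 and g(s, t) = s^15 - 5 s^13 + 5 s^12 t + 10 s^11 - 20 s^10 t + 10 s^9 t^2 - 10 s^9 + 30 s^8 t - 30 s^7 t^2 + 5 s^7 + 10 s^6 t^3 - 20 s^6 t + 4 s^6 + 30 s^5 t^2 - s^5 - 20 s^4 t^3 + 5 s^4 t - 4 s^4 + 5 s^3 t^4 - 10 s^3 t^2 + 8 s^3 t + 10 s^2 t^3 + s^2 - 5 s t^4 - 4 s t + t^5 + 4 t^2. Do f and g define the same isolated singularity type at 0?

The Hessian of f at 0 has rank 0. Corank 2; j^3 = s^3 is a perfect cube, so E-series; the 4-jet and mu = 6 give E_6. The Hessian of g at 0 has rank 1. Corank 1: A-series; mu = 4 gives A_4. f is E_6 but g is A_4, hence not right-equivalent.

No.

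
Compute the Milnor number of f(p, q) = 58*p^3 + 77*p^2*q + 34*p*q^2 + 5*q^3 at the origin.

4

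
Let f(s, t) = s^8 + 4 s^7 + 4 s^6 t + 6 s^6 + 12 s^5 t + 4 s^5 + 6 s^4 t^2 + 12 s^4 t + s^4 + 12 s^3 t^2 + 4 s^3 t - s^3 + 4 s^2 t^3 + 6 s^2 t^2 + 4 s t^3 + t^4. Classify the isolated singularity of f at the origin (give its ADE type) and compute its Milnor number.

The Hessian of f at 0 has rank 0. Corank 2; j^3 = -s^3 is a perfect cube, so E-series; the 4-jet and mu = 6 give E_6.

Type E6, Milnor number mu = 6.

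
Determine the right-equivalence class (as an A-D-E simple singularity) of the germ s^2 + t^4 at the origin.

The Hessian of f at 0 is [[2, 0], [0, 0]] with rank 1, so corank 1. A Groebner basis of the Jacobian ideal J(f) in C{s,t} is {t^3, s}; counting standard monomials gives mu = 3. Corank 1: A-series; mu = 3 gives A_3.

A_3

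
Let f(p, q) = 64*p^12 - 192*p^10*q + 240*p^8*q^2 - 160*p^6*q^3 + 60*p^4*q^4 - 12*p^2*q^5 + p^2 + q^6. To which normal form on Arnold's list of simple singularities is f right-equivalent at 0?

A5

The Hessian of f at 0 has rank 1. Corank 1: A-series; mu = 5 gives A_5.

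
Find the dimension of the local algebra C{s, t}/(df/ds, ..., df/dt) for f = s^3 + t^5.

8

The Hessian of f at 0 is [[0, 0], [0, 0]] with rank 0, so corank 2. A Groebner basis of the Jacobian ideal J(f) in C{s,t} is {t^4, s^2}; counting standard monomials gives mu = 8. Corank 2; j^3 = s^3 is a perfect cube, so E-series; the 5-jet and mu = 8 give E_8.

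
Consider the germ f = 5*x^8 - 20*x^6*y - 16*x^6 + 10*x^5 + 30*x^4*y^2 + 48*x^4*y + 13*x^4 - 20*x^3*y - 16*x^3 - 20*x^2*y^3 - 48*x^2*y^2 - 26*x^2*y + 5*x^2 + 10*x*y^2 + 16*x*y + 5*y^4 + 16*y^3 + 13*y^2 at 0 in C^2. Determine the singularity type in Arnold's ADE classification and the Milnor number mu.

The Hessian of f at 0 has rank 2. Corank 0: nondegenerate Morse point, so A_1.

Type A_{1}, Milnor number mu = 1.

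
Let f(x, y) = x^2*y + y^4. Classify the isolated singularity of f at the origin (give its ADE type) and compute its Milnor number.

Type D_5, Milnor number mu = 5.

The Hessian of f at 0 has rank 0. Corank 2; j^3 = x^2*y has shape L^2 M (L != M), so D-series; mu = 5 gives D_5.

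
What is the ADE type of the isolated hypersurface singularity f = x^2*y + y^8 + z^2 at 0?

The Hessian of f at 0 has rank 1. Corank 2; j^3 = x^2*y has shape L^2 M (L != M), so D-series; mu = 9 gives D_9.

D_9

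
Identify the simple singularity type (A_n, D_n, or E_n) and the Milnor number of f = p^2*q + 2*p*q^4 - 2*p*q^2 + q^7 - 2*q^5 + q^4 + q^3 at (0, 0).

The Hessian of f at 0 is [[0, 0], [0, 0]] with rank 0, so corank 2. A Groebner basis of the Jacobian ideal J(f) in C{p,q} is {p^3 + p^2/4 - q^2/4, p^2/4 + q^3 - q^2/4, p*q - q^2}; counting standard monomials gives mu = 5. Corank 2; j^3 = q*(p - q)^2 has shape L^2 M (L != M), so D-series; mu = 5 gives D_5.

Type D_{5}, Milnor number mu = 5.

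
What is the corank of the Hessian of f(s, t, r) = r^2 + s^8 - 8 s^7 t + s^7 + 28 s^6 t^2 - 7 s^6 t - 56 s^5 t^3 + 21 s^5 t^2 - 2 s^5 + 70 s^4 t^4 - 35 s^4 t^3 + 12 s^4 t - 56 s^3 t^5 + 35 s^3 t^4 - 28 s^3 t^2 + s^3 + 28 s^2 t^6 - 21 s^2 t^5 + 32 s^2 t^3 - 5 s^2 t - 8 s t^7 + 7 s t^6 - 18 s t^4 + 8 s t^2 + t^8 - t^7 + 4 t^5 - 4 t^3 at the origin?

2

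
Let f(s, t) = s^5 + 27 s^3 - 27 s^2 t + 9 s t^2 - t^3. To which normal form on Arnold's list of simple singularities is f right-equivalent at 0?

E8

The Hessian of f at 0 has rank 0. Corank 2; j^3 = (3*s - t)^3 is a perfect cube, so E-series; the 5-jet and mu = 8 give E_8.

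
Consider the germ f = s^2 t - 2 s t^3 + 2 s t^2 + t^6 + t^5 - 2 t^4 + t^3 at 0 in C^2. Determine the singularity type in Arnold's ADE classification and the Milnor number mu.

Type D_{7}, Milnor number mu = 7.

The Hessian of f at 0 is [[0, 0], [0, 0]] with rank 0, so corank 2. A Groebner basis of the Jacobian ideal J(f) in C{s,t} is {s^3 - s^2/2 - 5*s*t^2/2 - 5*s*t/2 - 2*t^2, s^2*t + s^2/6 + 11*s*t^2/6 + 7*s*t/6 + t^2, -s*t + t^3 - t^2}; counting standard monomials gives mu = 7. Corank 2; j^3 = t*(s + t)^2 has shape L^2 M (L != M), so D-series; mu = 7 gives D_7.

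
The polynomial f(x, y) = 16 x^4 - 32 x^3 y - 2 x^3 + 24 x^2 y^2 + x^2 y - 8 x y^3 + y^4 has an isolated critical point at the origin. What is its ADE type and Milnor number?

Type D_{5}, Milnor number mu = 5.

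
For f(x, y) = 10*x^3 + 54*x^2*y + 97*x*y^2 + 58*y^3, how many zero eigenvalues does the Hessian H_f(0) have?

The Hessian at 0 is [[0, 0], [0, 0]] of rank 0; hence corank 2.

2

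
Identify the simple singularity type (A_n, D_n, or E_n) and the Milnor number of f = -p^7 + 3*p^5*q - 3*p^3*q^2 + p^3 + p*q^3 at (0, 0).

The Hessian of f at 0 is [[0, 0], [0, 0]] with rank 0, so corank 2. A Groebner basis of the Jacobian ideal J(f) in C{p,q} is {p^3, p*q^2, 3*p^2 + q^3}; counting standard monomials gives mu = 7. Corank 2; j^3 = p^3 is a perfect cube, so E-series; the 4-jet and mu = 7 give E_7.

Type E_{7}, Milnor number mu = 7.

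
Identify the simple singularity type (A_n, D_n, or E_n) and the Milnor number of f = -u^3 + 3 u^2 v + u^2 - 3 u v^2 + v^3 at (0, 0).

Type A_{2}, Milnor number mu = 2.

The Hessian of f at 0 has rank 1. Corank 1: A-series; mu = 2 gives A_2.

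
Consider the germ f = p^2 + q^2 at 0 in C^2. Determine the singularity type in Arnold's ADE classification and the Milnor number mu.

The Hessian of f at 0 has rank 2. Corank 0: nondegenerate Morse point, so A_1.

Type A1, Milnor number mu = 1.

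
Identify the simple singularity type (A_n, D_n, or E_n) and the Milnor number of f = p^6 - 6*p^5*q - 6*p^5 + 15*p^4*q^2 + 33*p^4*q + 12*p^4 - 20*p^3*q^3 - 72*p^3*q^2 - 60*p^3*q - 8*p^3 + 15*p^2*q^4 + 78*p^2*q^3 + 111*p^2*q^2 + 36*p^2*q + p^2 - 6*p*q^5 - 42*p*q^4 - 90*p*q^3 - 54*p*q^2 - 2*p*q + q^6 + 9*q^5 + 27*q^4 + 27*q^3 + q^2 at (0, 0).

The Hessian of f at 0 is [[2, -2], [-2, 2]] with rank 1, so corank 1. A Groebner basis of the Jacobian ideal J(f) in C{p,q} is {q^2, p - q}; counting standard monomials gives mu = 2. Corank 1: A-series; mu = 2 gives A_2.

Type A_{2}, Milnor number mu = 2.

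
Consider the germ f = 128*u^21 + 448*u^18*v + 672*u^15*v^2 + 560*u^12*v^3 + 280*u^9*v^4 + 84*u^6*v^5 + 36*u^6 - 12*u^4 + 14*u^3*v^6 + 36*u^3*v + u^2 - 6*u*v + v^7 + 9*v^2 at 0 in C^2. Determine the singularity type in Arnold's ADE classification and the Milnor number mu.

The Hessian of f at 0 is [[2, -6], [-6, 18]] with rank 1, so corank 1. A Groebner basis of the Jacobian ideal J(f) in C{u,v} is {-u*v/162 + v^4 + v^2/54, u*v^2 - u/162 - 2*v^3 + v/54, u^2 - 6*u*v + 9*v^2}; counting standard monomials gives mu = 6. Corank 1: A-series; mu = 6 gives A_6.

Type A_6, Milnor number mu = 6.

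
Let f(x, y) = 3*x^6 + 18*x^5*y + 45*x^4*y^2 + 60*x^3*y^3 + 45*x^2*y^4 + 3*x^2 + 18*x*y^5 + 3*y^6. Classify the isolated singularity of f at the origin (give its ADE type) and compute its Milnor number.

The Hessian of f at 0 is [[6, 0], [0, 0]] with rank 1, so corank 1. A Groebner basis of the Jacobian ideal J(f) in C{x,y} is {y^5, x}; counting standard monomials gives mu = 5. Corank 1: A-series; mu = 5 gives A_5.

Type A_{5}, Milnor number mu = 5.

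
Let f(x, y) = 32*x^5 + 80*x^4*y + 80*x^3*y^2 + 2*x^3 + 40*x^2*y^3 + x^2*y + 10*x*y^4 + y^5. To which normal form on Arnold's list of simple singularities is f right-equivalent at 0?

D_6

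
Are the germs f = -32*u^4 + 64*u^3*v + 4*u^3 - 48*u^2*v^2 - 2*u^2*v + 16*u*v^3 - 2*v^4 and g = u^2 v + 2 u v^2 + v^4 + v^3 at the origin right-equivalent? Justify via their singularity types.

The Hessian of f at 0 has rank 0. Corank 2; j^3 = 2*u^2*(2*u - v) has shape L^2 M (L != M), so D-series; mu = 5 gives D_5. The Hessian of g at 0 has rank 0. Corank 2; j^3 = v*(u + v)^2 has shape L^2 M (L != M), so D-series; mu = 5 gives D_5. Both have type D_5, hence right-equivalent.

Yes.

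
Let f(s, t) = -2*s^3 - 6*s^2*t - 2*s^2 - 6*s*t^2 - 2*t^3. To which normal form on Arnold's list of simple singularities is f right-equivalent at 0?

A_{2}

The Hessian of f at 0 has rank 1. Corank 1: A-series; mu = 2 gives A_2.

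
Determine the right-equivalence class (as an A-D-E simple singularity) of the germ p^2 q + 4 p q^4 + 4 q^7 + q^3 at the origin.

The Hessian of f at 0 has rank 0. Corank 2; j^3 = q*(p^2 + q^2) splits into three distinct lines over C (the quadratic factor has nonzero discriminant), so D_4.

D_4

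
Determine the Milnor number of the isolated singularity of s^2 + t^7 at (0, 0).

6

The Hessian of f at 0 is [[2, 0], [0, 0]] with rank 1, so corank 1. A Groebner basis of the Jacobian ideal J(f) in C{s,t} is {t^6, s}; counting standard monomials gives mu = 6. Corank 1: A-series; mu = 6 gives A_6.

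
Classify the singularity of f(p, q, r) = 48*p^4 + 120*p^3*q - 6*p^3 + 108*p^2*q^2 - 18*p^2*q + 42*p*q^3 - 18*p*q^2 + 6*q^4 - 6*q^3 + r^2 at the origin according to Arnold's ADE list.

The Hessian of f at 0 is [[0, 0, 0], [0, 0, 0], [0, 0, 2]] with rank 1, so corank 2. A Groebner basis of the Jacobian ideal J(f) in C{p,q,r} is {3*p^2/4 + 3*p*q/2 + q^4 + q^3/4 + 3*q^2/4, p^3 - 9*p^2/4 - 9*p*q/2 + q^3/4 - 9*q^2/4, p^2*q + 7*p^2/4 + 7*p*q/2 - 5*q^3/12 + 7*q^2/4, -p^2 + p*q^2 - 2*p*q + 2*q^3/3 - q^2, r}; counting standard monomials gives mu = 7. Corank 2; j^3 = -6*(p + q)^3 is a perfect cube, so E-series; the 4-jet and mu = 7 give E_7.

E_{7}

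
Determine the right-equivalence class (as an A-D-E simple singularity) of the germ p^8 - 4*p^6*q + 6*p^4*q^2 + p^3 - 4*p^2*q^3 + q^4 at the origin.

E_{6}

The Hessian of f at 0 has rank 0. Corank 2; j^3 = p^3 is a perfect cube, so E-series; the 4-jet and mu = 6 give E_6.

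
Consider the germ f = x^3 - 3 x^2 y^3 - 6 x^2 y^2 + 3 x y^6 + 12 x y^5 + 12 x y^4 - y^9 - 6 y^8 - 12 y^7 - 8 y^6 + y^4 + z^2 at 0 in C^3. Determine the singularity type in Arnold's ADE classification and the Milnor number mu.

The Hessian of f at 0 has rank 1. Corank 2; j^3 = x^3 is a perfect cube, so E-series; the 4-jet and mu = 6 give E_6.

Type E_{6}, Milnor number mu = 6.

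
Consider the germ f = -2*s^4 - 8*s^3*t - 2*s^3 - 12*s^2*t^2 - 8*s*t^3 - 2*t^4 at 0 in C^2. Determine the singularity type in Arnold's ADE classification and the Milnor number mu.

The Hessian of f at 0 has rank 0. Corank 2; j^3 = -2*s^3 is a perfect cube, so E-series; the 4-jet and mu = 6 give E_6.

Type E_6, Milnor number mu = 6.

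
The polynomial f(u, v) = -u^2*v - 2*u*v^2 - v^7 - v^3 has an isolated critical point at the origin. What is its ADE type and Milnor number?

Type D_{8}, Milnor number mu = 8.

The Hessian of f at 0 has rank 0. Corank 2; j^3 = -v*(u + v)^2 has shape L^2 M (L != M), so D-series; mu = 8 gives D_8.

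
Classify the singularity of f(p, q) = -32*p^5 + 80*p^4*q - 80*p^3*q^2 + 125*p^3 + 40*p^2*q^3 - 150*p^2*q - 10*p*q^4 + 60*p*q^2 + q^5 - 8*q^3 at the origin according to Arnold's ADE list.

E8

The Hessian of f at 0 has rank 0. Corank 2; j^3 = (5*p - 2*q)^3 is a perfect cube, so E-series; the 5-jet and mu = 8 give E_8.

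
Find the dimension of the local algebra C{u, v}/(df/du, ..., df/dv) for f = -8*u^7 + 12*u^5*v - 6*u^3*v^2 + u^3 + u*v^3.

7

The Hessian of f at 0 is [[0, 0], [0, 0]] with rank 0, so corank 2. A Groebner basis of the Jacobian ideal J(f) in C{u,v} is {u^3, u*v^2, 3*u^2 + v^3}; counting standard monomials gives mu = 7. Corank 2; j^3 = u^3 is a perfect cube, so E-series; the 4-jet and mu = 7 give E_7.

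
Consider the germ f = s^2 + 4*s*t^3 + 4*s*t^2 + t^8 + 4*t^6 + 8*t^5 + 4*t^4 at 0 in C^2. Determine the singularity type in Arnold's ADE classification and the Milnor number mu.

Type A_{7}, Milnor number mu = 7.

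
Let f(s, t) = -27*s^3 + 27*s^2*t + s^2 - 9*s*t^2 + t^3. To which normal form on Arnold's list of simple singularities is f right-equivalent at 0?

A_2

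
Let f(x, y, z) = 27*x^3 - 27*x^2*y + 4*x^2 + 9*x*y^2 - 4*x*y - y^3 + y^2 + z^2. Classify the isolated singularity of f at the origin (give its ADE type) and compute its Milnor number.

Type A_2, Milnor number mu = 2.

The Hessian of f at 0 is [[8, -4, 0], [-4, 2, 0], [0, 0, 2]] with rank 2, so corank 1. A Groebner basis of the Jacobian ideal J(f) in C{x,y,z} is {y^2, x - y/2, z}; counting standard monomials gives mu = 2. Corank 1: A-series; mu = 2 gives A_2.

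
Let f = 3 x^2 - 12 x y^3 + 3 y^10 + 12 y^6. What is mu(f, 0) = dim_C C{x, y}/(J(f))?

9

The Hessian of f at 0 has rank 1. Corank 1: A-series; mu = 9 gives A_9.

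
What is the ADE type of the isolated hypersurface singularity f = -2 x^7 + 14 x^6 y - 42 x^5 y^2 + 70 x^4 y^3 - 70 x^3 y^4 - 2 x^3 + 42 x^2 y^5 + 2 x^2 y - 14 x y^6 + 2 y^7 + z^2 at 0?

The Hessian of f at 0 is [[0, 0, 0], [0, 0, 0], [0, 0, 2]] with rank 1, so corank 2. A Groebner basis of the Jacobian ideal J(f) in C{x,y,z} is {x*y/7 + y^6, x*y^2, x^2 - x*y, z}; counting standard monomials gives mu = 8. Corank 2; j^3 = -2*x^2*(x - y) has shape L^2 M (L != M), so D-series; mu = 8 gives D_8.

D8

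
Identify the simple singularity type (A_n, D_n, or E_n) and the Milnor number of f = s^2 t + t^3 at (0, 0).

Type D_{4}, Milnor number mu = 4.

The Hessian of f at 0 is [[0, 0], [0, 0]] with rank 0, so corank 2. A Groebner basis of the Jacobian ideal J(f) in C{s,t} is {t^3, s^2 + 3*t^2, s*t}; counting standard monomials gives mu = 4. Corank 2; j^3 = t*(s^2 + t^2) splits into three distinct lines over C (the quadratic factor has nonzero discriminant), so D_4.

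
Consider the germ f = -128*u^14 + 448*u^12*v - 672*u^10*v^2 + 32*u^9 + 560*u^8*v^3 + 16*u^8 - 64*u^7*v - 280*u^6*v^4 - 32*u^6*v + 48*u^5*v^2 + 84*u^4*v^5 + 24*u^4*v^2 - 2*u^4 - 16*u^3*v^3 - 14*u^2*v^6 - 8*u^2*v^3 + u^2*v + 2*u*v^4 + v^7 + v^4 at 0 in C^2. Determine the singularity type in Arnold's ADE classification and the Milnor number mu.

Type D_{5}, Milnor number mu = 5.

The Hessian of f at 0 is [[0, 0], [0, 0]] with rank 0, so corank 2. A Groebner basis of the Jacobian ideal J(f) in C{u,v} is {u^3, u^2/4 + v^3, u*v}; counting standard monomials gives mu = 5. Corank 2; j^3 = u^2*v has shape L^2 M (L != M), so D-series; mu = 5 gives D_5.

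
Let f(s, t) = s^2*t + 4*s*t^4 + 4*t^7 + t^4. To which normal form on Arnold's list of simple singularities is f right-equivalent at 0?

D_5

The Hessian of f at 0 is [[0, 0], [0, 0]] with rank 0, so corank 2. A Groebner basis of the Jacobian ideal J(f) in C{s,t} is {s^3, s^2/4 + t^3, s*t}; counting standard monomials gives mu = 5. Corank 2; j^3 = s^2*t has shape L^2 M (L != M), so D-series; mu = 5 gives D_5.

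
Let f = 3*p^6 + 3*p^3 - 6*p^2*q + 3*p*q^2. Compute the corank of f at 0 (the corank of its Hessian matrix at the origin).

2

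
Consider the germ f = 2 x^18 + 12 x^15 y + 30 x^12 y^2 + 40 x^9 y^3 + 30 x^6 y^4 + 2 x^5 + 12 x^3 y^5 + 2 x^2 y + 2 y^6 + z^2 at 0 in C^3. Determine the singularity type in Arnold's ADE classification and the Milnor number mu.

Type D_7, Milnor number mu = 7.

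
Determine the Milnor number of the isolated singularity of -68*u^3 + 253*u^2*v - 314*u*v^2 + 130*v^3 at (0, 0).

4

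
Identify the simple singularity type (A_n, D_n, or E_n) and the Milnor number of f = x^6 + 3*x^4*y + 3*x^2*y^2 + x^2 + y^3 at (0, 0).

Type A2, Milnor number mu = 2.

The Hessian of f at 0 is [[2, 0], [0, 0]] with rank 1, so corank 1. A Groebner basis of the Jacobian ideal J(f) in C{x,y} is {y^2, x}; counting standard monomials gives mu = 2. Corank 1: A-series; mu = 2 gives A_2.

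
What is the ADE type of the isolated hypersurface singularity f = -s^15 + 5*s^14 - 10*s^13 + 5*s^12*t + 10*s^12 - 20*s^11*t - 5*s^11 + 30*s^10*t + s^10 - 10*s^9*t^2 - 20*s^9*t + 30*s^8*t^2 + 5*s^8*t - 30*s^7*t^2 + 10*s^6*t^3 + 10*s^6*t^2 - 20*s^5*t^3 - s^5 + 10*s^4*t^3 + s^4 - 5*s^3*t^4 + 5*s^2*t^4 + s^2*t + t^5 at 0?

The Hessian of f at 0 has rank 0. Corank 2; j^3 = s^2*t has shape L^2 M (L != M), so D-series; mu = 6 gives D_6.

D_{6}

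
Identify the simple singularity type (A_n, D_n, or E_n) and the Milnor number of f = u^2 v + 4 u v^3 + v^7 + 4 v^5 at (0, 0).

The Hessian of f at 0 has rank 0. Corank 2; j^3 = u^2*v has shape L^2 M (L != M), so D-series; mu = 8 gives D_8.

Type D8, Milnor number mu = 8.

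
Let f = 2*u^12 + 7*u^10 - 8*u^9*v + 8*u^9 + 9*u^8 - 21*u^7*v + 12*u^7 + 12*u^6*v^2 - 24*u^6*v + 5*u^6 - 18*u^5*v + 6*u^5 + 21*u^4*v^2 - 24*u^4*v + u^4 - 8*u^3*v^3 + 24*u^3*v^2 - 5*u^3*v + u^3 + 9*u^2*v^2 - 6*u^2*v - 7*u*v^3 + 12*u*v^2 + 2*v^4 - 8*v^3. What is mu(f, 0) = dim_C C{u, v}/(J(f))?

7

The Hessian of f at 0 has rank 0. Corank 2; j^3 = (u - 2*v)^3 is a perfect cube, so E-series; the 4-jet and mu = 7 give E_7.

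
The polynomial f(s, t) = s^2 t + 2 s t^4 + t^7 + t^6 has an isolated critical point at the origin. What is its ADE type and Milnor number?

The Hessian of f at 0 is [[0, 0], [0, 0]] with rank 0, so corank 2. A Groebner basis of the Jacobian ideal J(f) in C{s,t} is {s*t + t^4, s^3, s^2*t, -s^2/6 + s*t^2}; counting standard monomials gives mu = 7. Corank 2; j^3 = s^2*t has shape L^2 M (L != M), so D-series; mu = 7 gives D_7.

Type D7, Milnor number mu = 7.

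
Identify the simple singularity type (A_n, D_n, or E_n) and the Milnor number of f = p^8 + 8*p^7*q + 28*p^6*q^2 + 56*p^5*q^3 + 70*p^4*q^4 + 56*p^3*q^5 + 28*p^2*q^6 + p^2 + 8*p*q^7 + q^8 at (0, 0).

Type A_{7}, Milnor number mu = 7.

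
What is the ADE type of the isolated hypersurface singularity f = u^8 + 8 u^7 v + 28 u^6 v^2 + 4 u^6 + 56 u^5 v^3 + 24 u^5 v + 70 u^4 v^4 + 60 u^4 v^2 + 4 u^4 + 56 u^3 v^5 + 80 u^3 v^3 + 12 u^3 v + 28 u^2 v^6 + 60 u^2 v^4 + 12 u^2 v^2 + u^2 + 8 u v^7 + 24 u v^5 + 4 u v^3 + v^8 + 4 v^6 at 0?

A_{7}

The Hessian of f at 0 has rank 1. Corank 1: A-series; mu = 7 gives A_7.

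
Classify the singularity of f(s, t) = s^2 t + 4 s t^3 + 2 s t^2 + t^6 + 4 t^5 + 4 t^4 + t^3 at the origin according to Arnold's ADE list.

The Hessian of f at 0 is [[0, 0], [0, 0]] with rank 0, so corank 2. A Groebner basis of the Jacobian ideal J(f) in C{s,t} is {s^3 - 2*s^2 - 7*s*t^2 - s*t + t^2, s^2*t + 2*s^2/3 + 10*s*t^2/3 + s*t/6 - t^2/2, s*t/2 + t^3 + t^2/2}; counting standard monomials gives mu = 7. Corank 2; j^3 = t*(s + t)^2 has shape L^2 M (L != M), so D-series; mu = 7 gives D_7.

D7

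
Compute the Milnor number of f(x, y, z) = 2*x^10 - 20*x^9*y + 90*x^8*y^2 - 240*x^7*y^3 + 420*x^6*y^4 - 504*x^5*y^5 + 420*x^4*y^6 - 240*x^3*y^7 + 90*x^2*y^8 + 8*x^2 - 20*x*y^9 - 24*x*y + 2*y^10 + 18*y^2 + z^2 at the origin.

9

The Hessian of f at 0 is [[16, -24, 0], [-24, 36, 0], [0, 0, 2]] with rank 2, so corank 1. A Groebner basis of the Jacobian ideal J(f) in C{x,y,z} is {y^9, x - 3*y/2, z}; counting standard monomials gives mu = 9. Corank 1: A-series; mu = 9 gives A_9.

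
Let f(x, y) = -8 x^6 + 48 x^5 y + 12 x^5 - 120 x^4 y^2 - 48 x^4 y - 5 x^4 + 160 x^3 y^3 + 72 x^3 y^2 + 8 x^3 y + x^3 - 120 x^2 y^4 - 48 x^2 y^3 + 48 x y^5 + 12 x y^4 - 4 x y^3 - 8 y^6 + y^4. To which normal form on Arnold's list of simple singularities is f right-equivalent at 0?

The Hessian of f at 0 has rank 0. Corank 2; j^3 = x^3 is a perfect cube, so E-series; the 4-jet and mu = 6 give E_6.

E_{6}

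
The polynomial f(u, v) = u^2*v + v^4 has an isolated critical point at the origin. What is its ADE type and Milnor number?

Type D_{5}, Milnor number mu = 5.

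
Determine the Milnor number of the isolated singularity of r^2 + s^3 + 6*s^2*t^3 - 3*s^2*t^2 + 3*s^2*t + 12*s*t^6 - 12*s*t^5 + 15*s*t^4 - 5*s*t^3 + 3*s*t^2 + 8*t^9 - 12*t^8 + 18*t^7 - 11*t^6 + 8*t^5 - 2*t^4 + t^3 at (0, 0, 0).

7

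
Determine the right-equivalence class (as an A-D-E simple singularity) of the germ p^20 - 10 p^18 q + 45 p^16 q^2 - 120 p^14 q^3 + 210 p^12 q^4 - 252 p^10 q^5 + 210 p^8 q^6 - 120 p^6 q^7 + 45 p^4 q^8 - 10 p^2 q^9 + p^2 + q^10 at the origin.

The Hessian of f at 0 is [[2, 0], [0, 0]] with rank 1, so corank 1. A Groebner basis of the Jacobian ideal J(f) in C{p,q} is {q^9, p}; counting standard monomials gives mu = 9. Corank 1: A-series; mu = 9 gives A_9.

A9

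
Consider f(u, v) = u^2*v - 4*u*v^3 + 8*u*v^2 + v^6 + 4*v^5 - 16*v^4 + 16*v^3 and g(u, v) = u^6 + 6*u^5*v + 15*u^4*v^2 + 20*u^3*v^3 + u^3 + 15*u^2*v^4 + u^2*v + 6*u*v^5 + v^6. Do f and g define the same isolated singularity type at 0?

The Hessian of f at 0 has rank 0. Corank 2; j^3 = v*(u + 4*v)^2 has shape L^2 M (L != M), so D-series; mu = 7 gives D_7. The Hessian of g at 0 has rank 0. Corank 2; j^3 = u^2*(u + v) has shape L^2 M (L != M), so D-series; mu = 7 gives D_7. Both have type D_7, hence right-equivalent.

Yes.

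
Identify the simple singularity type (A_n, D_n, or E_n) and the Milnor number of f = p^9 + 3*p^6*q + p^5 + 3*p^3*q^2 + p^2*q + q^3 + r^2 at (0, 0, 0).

Type D4, Milnor number mu = 4.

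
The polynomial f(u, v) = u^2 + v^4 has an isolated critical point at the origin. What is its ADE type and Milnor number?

Type A3, Milnor number mu = 3.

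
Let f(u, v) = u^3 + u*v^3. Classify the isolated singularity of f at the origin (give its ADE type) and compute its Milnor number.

Type E_{7}, Milnor number mu = 7.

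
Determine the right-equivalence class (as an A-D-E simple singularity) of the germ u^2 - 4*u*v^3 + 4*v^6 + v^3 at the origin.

A_{2}

The Hessian of f at 0 has rank 1. Corank 1: A-series; mu = 2 gives A_2.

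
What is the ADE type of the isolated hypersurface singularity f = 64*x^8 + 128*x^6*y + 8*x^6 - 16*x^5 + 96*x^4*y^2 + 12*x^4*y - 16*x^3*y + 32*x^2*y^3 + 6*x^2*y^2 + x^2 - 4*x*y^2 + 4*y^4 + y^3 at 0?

The Hessian of f at 0 is [[2, 0], [0, 0]] with rank 1, so corank 1. A Groebner basis of the Jacobian ideal J(f) in C{x,y} is {y^2, x}; counting standard monomials gives mu = 2. Corank 1: A-series; mu = 2 gives A_2.

A_{2}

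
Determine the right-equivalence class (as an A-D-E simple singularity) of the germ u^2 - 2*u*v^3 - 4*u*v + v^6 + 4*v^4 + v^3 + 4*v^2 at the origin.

A2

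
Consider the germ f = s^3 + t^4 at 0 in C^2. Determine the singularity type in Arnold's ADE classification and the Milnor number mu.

Type E_{6}, Milnor number mu = 6.

The Hessian of f at 0 has rank 0. Corank 2; j^3 = s^3 is a perfect cube, so E-series; the 4-jet and mu = 6 give E_6.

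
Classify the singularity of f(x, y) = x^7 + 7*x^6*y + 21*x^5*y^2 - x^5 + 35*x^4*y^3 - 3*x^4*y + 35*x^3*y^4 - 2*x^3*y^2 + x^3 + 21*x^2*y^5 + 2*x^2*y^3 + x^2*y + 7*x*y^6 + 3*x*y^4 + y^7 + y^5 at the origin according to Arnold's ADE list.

D_{6}

The Hessian of f at 0 is [[0, 0], [0, 0]] with rank 0, so corank 2. A Groebner basis of the Jacobian ideal J(f) in C{x,y} is {-x*y/6 + y^4, x*y^2, x^2 + 5*x*y/6}; counting standard monomials gives mu = 6. Corank 2; j^3 = x^2*(x + y) has shape L^2 M (L != M), so D-series; mu = 6 gives D_6.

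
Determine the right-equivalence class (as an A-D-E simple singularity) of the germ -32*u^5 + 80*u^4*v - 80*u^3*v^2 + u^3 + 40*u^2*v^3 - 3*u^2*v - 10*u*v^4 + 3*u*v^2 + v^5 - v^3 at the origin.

The Hessian of f at 0 is [[0, 0], [0, 0]] with rank 0, so corank 2. A Groebner basis of the Jacobian ideal J(f) in C{u,v} is {v^5, u*v^3 - 7*v^4/8, u^2 - 2*u*v + v^2}; counting standard monomials gives mu = 8. Corank 2; j^3 = (u - v)^3 is a perfect cube, so E-series; the 5-jet and mu = 8 give E_8.

E_8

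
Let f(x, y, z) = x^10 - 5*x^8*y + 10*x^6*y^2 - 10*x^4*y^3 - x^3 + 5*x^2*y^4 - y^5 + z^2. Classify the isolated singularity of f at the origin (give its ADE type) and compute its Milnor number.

Type E_8, Milnor number mu = 8.

The Hessian of f at 0 has rank 1. Corank 2; j^3 = -x^3 is a perfect cube, so E-series; the 5-jet and mu = 8 give E_8.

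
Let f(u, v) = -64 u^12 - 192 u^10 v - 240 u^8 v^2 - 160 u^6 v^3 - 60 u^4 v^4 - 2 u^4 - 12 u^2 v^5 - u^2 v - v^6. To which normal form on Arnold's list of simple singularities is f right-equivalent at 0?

D7

The Hessian of f at 0 has rank 0. Corank 2; j^3 = -u^2*v has shape L^2 M (L != M), so D-series; mu = 7 gives D_7.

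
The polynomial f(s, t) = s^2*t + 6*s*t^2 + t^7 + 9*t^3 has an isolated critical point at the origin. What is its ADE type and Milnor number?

Type D_{8}, Milnor number mu = 8.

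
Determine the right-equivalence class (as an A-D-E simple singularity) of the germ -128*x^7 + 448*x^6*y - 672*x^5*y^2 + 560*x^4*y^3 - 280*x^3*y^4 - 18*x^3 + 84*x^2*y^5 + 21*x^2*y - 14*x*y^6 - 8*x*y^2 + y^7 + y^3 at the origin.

The Hessian of f at 0 is [[0, 0], [0, 0]] with rank 0, so corank 2. A Groebner basis of the Jacobian ideal J(f) in C{x,y} is {2187*x*y/14 + y^6 - 729*y^2/14, x*y^2 - y^3/3, x^2 - 5*x*y/6 + y^2/6}; counting standard monomials gives mu = 8. Corank 2; j^3 = -(2*x - y)*(3*x - y)^2 has shape L^2 M (L != M), so D-series; mu = 8 gives D_8.

D8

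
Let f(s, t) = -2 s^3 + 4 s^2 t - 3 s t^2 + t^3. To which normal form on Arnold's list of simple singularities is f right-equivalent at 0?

The Hessian of f at 0 is [[0, 0], [0, 0]] with rank 0, so corank 2. A Groebner basis of the Jacobian ideal J(f) in C{s,t} is {t^3, s^2 - 3*t^2/2, s*t - 3*t^2/2}; counting standard monomials gives mu = 4. Corank 2; j^3 = -(s - t)*(2*s^2 - 2*s*t + t^2) splits into three distinct lines over C (the quadratic factor has nonzero discriminant), so D_4.

D4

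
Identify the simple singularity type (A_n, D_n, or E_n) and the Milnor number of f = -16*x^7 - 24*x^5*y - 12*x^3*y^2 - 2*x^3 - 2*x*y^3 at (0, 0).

Type E_7, Milnor number mu = 7.

The Hessian of f at 0 has rank 0. Corank 2; j^3 = -2*x^3 is a perfect cube, so E-series; the 4-jet and mu = 7 give E_7.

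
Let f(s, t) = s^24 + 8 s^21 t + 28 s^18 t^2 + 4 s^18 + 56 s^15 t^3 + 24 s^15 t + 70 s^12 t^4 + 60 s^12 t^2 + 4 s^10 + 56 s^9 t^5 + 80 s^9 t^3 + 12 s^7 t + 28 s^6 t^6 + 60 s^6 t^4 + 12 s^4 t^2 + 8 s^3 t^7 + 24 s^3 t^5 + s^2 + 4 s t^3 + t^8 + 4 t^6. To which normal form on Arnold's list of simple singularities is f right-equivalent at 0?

A_7

The Hessian of f at 0 has rank 1. Corank 1: A-series; mu = 7 gives A_7.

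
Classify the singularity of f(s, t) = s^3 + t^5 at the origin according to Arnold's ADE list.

E_8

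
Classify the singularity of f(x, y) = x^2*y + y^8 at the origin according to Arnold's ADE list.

The Hessian of f at 0 is [[0, 0], [0, 0]] with rank 0, so corank 2. A Groebner basis of the Jacobian ideal J(f) in C{x,y} is {x^2/8 + y^7, x^3, x*y}; counting standard monomials gives mu = 9. Corank 2; j^3 = x^2*y has shape L^2 M (L != M), so D-series; mu = 9 gives D_9.

D_9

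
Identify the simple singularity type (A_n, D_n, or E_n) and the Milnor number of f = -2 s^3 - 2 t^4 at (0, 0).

The Hessian of f at 0 is [[0, 0], [0, 0]] with rank 0, so corank 2. A Groebner basis of the Jacobian ideal J(f) in C{s,t} is {t^3, s^2}; counting standard monomials gives mu = 6. Corank 2; j^3 = -2*s^3 is a perfect cube, so E-series; the 4-jet and mu = 6 give E_6.

Type E6, Milnor number mu = 6.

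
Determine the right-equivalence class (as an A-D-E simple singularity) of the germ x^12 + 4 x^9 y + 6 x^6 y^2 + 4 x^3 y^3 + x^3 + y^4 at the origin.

E6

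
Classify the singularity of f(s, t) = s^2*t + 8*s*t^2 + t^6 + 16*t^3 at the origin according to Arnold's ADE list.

D7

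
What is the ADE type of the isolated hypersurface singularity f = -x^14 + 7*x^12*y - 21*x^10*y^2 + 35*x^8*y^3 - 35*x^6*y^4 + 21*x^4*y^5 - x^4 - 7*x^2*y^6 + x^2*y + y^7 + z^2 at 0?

The Hessian of f at 0 has rank 1. Corank 2; j^3 = x^2*y has shape L^2 M (L != M), so D-series; mu = 8 gives D_8.

D8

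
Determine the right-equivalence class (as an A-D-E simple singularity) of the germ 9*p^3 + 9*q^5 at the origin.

E_{8}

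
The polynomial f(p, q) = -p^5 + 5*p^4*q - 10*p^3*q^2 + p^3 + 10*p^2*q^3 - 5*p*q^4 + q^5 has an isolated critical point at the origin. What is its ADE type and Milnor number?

Type E_{8}, Milnor number mu = 8.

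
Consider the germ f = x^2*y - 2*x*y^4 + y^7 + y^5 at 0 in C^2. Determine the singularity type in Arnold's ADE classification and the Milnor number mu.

The Hessian of f at 0 has rank 0. Corank 2; j^3 = x^2*y has shape L^2 M (L != M), so D-series; mu = 6 gives D_6.

Type D6, Milnor number mu = 6.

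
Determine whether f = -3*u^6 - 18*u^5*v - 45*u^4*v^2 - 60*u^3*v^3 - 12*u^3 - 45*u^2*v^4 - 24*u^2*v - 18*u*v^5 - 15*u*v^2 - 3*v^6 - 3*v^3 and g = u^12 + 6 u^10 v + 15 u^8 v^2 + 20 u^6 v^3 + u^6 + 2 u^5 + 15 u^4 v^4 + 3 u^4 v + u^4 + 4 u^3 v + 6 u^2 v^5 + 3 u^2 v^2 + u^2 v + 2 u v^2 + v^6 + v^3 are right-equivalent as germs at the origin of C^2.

Yes.

The Hessian of f at 0 has rank 0. Corank 2; j^3 = -3*(u + v)*(2*u + v)^2 has shape L^2 M (L != M), so D-series; mu = 7 gives D_7. The Hessian of g at 0 has rank 0. Corank 2; j^3 = v*(u + v)^2 has shape L^2 M (L != M), so D-series; mu = 7 gives D_7. Both have type D_7, hence right-equivalent.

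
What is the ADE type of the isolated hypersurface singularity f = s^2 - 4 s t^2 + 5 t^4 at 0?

A_3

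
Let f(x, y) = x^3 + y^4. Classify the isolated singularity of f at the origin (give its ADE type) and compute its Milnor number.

Type E6, Milnor number mu = 6.

The Hessian of f at 0 has rank 0. Corank 2; j^3 = x^3 is a perfect cube, so E-series; the 4-jet and mu = 6 give E_6.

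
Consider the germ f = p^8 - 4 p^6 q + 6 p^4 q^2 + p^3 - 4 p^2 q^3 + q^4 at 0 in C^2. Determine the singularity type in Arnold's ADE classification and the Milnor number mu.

Type E_{6}, Milnor number mu = 6.

The Hessian of f at 0 is [[0, 0], [0, 0]] with rank 0, so corank 2. A Groebner basis of the Jacobian ideal J(f) in C{p,q} is {q^3, p^2}; counting standard monomials gives mu = 6. Corank 2; j^3 = p^3 is a perfect cube, so E-series; the 4-jet and mu = 6 give E_6.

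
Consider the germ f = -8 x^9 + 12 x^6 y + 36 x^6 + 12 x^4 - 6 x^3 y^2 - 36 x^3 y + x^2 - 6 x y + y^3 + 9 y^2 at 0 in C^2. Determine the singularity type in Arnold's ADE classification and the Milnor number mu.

The Hessian of f at 0 has rank 1. Corank 1: A-series; mu = 2 gives A_2.

Type A_{2}, Milnor number mu = 2.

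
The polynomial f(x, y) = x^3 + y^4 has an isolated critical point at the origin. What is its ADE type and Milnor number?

The Hessian of f at 0 has rank 0. Corank 2; j^3 = x^3 is a perfect cube, so E-series; the 4-jet and mu = 6 give E_6.

Type E_6, Milnor number mu = 6.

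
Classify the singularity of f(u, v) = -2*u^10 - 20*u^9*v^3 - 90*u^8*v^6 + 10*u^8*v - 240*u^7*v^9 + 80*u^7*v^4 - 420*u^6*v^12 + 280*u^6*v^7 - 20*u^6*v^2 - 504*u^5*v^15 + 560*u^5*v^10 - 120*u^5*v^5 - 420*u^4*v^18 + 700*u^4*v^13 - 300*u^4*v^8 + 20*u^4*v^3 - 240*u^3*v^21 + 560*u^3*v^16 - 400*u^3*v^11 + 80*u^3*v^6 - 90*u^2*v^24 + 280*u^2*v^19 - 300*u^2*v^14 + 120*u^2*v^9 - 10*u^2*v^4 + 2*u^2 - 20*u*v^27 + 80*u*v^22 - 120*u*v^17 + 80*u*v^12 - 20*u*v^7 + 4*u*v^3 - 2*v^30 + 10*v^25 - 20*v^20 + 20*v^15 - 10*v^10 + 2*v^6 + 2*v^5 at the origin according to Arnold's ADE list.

The Hessian of f at 0 is [[4, 0], [0, 0]] with rank 1, so corank 1. A Groebner basis of the Jacobian ideal J(f) in C{u,v} is {u + v^3, u^2, u*v}; counting standard monomials gives mu = 4. Corank 1: A-series; mu = 4 gives A_4.

A4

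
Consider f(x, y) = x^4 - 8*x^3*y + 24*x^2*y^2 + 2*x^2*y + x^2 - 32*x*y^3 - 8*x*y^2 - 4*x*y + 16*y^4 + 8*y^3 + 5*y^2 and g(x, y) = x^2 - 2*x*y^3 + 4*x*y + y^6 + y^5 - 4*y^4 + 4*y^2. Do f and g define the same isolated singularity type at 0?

The Hessian of f at 0 is [[2, -4], [-4, 10]] with rank 2, so corank 0. A Groebner basis of the Jacobian ideal J(f) in C{x,y} is {x, y}; counting standard monomials gives mu = 1. Corank 0: nondegenerate Morse point, so A_1. The Hessian of g at 0 is [[2, 4], [4, 8]] with rank 1, so corank 1. A Groebner basis of the Jacobian ideal J(g) in C{x,y} is {-x + y^3 - 2*y, x^2 - 4*y^2, x*y + 2*y^2}; counting standard monomials gives mu = 4. Corank 1: A-series; mu = 4 gives A_4. f is A_1 but g is A_4, hence not right-equivalent.

No.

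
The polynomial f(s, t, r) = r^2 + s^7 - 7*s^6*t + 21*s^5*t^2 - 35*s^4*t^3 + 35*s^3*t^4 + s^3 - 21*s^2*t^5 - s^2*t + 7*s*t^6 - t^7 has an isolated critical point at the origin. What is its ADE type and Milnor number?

Type D_{8}, Milnor number mu = 8.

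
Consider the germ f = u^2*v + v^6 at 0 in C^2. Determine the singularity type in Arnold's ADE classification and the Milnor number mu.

Type D7, Milnor number mu = 7.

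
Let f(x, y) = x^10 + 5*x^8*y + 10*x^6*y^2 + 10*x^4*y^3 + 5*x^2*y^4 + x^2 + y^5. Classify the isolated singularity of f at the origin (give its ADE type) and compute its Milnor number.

The Hessian of f at 0 has rank 1. Corank 1: A-series; mu = 4 gives A_4.

Type A4, Milnor number mu = 4.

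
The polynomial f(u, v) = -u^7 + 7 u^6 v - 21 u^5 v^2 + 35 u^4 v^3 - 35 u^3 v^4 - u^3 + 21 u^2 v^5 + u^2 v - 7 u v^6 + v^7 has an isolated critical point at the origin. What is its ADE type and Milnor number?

The Hessian of f at 0 is [[0, 0], [0, 0]] with rank 0, so corank 2. A Groebner basis of the Jacobian ideal J(f) in C{u,v} is {u*v/7 + v^6, u*v^2, u^2 - u*v}; counting standard monomials gives mu = 8. Corank 2; j^3 = -u^2*(u - v) has shape L^2 M (L != M), so D-series; mu = 8 gives D_8.

Type D8, Milnor number mu = 8.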